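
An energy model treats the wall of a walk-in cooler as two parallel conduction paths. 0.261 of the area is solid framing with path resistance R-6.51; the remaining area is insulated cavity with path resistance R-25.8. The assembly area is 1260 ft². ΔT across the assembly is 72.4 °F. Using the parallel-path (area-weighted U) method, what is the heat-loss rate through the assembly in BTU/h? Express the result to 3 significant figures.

U_eff = 0.739/25.8 + 0.261/6.51 = 0.02864 + 0.04009 = 0.06874
R_eff = 1/U_eff = 14.55 ft²·°F·h/BTU
Q = 1260 × 72.4 / 14.55 = 6270 BTU/h

6270 BTU/h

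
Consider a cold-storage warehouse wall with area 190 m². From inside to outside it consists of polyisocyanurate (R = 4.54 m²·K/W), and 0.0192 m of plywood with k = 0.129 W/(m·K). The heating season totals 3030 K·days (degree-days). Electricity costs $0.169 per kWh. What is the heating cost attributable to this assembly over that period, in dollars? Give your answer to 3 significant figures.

0.0192/0.129 = 0.1488
R_total = 4.54 + 0.1488 = 4.689 m²·K/W
E = A × HDD × 24 / R / 1000 = 190 × 3030 × 24 / 4.689 / 1000 = 2947 kWh
Cost = 2947 × 0.169 = $498

498 dollars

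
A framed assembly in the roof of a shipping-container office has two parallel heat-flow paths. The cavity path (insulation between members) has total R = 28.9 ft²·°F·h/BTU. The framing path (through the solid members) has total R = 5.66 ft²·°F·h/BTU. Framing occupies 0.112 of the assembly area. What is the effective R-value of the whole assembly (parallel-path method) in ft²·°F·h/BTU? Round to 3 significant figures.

U_eff = 0.888/28.9 + 0.112/5.66 = 0.03073 + 0.01979 = 0.05051
R_eff = 1/U_eff = 19.8 ft²·°F·h/BTU

19.8 ft²·°F·h/BTU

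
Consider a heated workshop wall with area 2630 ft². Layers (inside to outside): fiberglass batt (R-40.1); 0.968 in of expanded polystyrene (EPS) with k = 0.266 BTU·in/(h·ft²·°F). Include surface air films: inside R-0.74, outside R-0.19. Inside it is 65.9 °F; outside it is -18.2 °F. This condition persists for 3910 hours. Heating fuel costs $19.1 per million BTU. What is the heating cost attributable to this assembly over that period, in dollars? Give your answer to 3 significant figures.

370 dollars

0.968/0.266 = 3.639
R_total = 0.74 + 40.1 + 3.639 + 0.19 = 44.67 ft²·°F·h/BTU
Q = 2630 × (65.9 − (-18.2)) / 44.67 = 4952 BTU/h
E = 4952 × 3910 = 19360000 BTU
Cost = 19360000/10⁶ × 19.1 = $369.8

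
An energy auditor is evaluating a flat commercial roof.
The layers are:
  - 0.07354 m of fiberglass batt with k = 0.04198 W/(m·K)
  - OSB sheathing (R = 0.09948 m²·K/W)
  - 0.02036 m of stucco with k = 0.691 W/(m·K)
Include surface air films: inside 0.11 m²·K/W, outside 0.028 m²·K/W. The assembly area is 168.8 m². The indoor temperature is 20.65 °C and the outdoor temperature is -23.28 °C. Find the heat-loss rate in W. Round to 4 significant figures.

0.07354/0.04198 = 1.7518
0.02036/0.691 = 0.029465
R_total = 0.11 + 1.7518 + 0.09948 + 0.029465 + 0.028 = 2.0187 m²·K/W
Q = A·ΔT/R = 168.8 × (20.65 − (-23.28)) / 2.0187 = 3673.3 W

3673 W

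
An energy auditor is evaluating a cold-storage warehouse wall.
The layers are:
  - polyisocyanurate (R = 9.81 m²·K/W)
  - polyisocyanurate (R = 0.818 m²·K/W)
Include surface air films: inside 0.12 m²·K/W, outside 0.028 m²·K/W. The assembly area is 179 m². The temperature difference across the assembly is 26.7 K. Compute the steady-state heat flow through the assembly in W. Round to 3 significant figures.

444 W

R_total = 0.12 + 9.81 + 0.818 + 0.028 = 10.78 m²·K/W
Q = A·ΔT/R = 179 × 26.7 / 10.78 = 443.5 W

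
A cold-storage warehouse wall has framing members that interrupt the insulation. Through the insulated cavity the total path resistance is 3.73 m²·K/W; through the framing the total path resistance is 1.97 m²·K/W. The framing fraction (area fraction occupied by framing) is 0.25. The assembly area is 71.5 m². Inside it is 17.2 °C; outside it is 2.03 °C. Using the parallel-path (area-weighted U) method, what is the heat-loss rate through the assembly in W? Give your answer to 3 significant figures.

356 W

U_eff = 0.75/3.73 + 0.25/1.97 = 0.2011 + 0.1269 = 0.328
R_eff = 1/U_eff = 3.049 m²·K/W
Q = 71.5 × (17.2 − 2.03) / 3.049 = 355.7 W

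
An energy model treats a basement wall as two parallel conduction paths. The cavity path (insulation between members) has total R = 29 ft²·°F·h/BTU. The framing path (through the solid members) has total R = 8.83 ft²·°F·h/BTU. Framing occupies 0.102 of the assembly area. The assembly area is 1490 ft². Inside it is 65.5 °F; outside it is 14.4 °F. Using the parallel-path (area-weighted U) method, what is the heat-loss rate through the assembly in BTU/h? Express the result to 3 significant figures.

3240 BTU/h

U_eff = 0.898/29 + 0.102/8.83 = 0.03097 + 0.01155 = 0.04252
R_eff = 1/U_eff = 23.52 ft²·°F·h/BTU
Q = 1490 × (65.5 − 14.4) / 23.52 = 3237 BTU/h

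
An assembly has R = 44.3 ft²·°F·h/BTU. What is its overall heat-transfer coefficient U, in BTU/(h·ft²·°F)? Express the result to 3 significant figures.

U = 1/R = 1/44.3 = 0.02257

0.0226 BTU/(h·ft²·°F)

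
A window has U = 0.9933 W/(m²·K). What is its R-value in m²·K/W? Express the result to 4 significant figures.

1.007 m²·K/W

R = 1/U = 1/0.9933 = 1.0067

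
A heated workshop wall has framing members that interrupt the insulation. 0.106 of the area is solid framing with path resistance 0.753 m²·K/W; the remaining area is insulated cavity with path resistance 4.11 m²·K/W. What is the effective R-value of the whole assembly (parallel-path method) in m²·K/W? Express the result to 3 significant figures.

2.79 m²·K/W

U_eff = 0.894/4.11 + 0.106/0.753 = 0.2175 + 0.1408 = 0.3583
R_eff = 1/U_eff = 2.791 m²·K/W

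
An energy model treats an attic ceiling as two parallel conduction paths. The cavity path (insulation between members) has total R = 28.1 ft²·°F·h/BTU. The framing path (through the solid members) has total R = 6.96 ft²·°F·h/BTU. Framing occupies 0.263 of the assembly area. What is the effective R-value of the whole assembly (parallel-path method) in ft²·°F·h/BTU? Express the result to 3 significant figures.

15.6 ft²·°F·h/BTU

U_eff = 0.737/28.1 + 0.263/6.96 = 0.02623 + 0.03779 = 0.06402
R_eff = 1/U_eff = 15.62 ft²·°F·h/BTU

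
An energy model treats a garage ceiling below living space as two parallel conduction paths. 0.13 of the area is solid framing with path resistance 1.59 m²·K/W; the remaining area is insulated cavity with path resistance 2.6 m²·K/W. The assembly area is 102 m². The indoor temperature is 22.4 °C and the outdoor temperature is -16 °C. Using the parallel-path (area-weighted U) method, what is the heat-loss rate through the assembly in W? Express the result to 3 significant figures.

1630 W

U_eff = 0.87/2.6 + 0.13/1.59 = 0.3346 + 0.08176 = 0.4164
R_eff = 1/U_eff = 2.402 m²·K/W
Q = 102 × (22.4 − (-16)) / 2.402 = 1631 W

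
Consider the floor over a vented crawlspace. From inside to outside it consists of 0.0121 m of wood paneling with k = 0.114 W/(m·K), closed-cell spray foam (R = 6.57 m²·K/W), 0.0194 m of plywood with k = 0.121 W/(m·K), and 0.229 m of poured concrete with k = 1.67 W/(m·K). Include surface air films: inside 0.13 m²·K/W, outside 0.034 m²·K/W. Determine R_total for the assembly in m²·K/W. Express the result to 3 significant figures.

7.14 m²·K/W

0.0121/0.114 = 0.1061
0.0194/0.121 = 0.1603
0.229/1.67 = 0.1371
R_total = 0.13 + 0.1061 + 6.57 + 0.1603 + 0.1371 + 0.034 = 7.138 m²·K/W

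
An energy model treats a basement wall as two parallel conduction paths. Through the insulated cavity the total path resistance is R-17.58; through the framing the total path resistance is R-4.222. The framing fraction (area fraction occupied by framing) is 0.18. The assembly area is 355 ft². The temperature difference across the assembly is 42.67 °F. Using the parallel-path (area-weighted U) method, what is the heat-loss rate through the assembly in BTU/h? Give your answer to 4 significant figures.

1352 BTU/h

U_eff = 0.82/17.58 + 0.18/4.222 = 0.046644 + 0.042634 = 0.089278
R_eff = 1/U_eff = 11.201 ft²·°F·h/BTU
Q = 355 × 42.67 / 11.201 = 1352.4 BTU/h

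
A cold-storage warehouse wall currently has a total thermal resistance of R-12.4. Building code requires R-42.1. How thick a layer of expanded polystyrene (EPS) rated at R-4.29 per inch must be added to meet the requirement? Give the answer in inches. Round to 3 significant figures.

ΔR = 42.1 − 12.4 = 29.7 ft²·°F·h/BTU
L = ΔR / (R/in) = 29.7/4.29 = 6.923 in

6.92 in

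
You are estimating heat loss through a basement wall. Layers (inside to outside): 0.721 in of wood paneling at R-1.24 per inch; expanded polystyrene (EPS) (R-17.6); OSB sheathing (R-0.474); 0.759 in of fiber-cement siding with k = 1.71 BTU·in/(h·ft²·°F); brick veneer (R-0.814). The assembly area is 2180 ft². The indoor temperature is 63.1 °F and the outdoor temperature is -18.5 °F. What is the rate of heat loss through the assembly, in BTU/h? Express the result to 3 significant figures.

8800 BTU/h

0.721 × 1.24 = 0.894
0.759/1.71 = 0.4439
R_total = 0.894 + 17.6 + 0.474 + 0.4439 + 0.814 = 20.23 ft²·°F·h/BTU
Q = A·ΔT/R = 2180 × (63.1 − (-18.5)) / 20.23 = 8795 BTU/h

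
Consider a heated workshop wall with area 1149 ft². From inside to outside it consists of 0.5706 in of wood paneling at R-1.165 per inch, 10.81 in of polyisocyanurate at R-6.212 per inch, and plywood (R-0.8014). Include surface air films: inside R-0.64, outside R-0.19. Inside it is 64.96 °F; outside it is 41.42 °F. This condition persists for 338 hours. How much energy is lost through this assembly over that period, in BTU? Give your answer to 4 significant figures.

0.5706 × 1.165 = 0.66475
10.81 × 6.212 = 67.152
R_total = 0.64 + 0.66475 + 67.152 + 0.8014 + 0.19 = 69.448 ft²·°F·h/BTU
Q = 1149 × (64.96 − 41.42) / 69.448 = 389.46 BTU/h
E = 389.46 × 338 = 131640 BTU

131600 BTU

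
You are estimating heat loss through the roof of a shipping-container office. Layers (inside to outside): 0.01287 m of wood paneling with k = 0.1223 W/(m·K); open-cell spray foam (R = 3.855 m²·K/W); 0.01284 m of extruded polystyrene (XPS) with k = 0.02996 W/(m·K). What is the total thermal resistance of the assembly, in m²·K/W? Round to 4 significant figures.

4.389 m²·K/W

0.01287/0.1223 = 0.10523
0.01284/0.02996 = 0.42857
R_total = 0.10523 + 3.855 + 0.42857 = 4.3888 m²·K/W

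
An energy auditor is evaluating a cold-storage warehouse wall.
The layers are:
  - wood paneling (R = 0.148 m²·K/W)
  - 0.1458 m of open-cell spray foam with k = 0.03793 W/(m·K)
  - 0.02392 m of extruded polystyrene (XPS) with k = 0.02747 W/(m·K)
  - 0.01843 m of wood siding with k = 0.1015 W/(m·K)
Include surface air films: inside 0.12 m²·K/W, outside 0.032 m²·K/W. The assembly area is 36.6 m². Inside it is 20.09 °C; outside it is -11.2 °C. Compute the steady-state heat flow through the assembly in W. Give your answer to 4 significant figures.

0.1458/0.03793 = 3.8439
0.02392/0.02747 = 0.87077
0.01843/0.1015 = 0.18158
R_total = 0.12 + 0.148 + 3.8439 + 0.87077 + 0.18158 + 0.032 = 5.1963 m²·K/W
Q = A·ΔT/R = 36.6 × (20.09 − (-11.2)) / 5.1963 = 220.39 W

220.4 W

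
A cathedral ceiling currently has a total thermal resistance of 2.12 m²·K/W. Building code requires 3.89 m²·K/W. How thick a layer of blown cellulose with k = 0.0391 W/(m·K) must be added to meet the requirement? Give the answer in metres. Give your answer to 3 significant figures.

ΔR = 3.89 − 2.12 = 1.77 m²·K/W
L = ΔR × k = 1.77 × 0.0391 = 0.06921 m

0.0692 m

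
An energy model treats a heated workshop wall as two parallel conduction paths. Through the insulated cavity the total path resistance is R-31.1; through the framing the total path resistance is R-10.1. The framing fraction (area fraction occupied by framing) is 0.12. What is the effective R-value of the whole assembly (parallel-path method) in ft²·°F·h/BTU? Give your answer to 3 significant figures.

24.9 ft²·°F·h/BTU

U_eff = 0.88/31.1 + 0.12/10.1 = 0.0283 + 0.01188 = 0.04018
R_eff = 1/U_eff = 24.89 ft²·°F·h/BTU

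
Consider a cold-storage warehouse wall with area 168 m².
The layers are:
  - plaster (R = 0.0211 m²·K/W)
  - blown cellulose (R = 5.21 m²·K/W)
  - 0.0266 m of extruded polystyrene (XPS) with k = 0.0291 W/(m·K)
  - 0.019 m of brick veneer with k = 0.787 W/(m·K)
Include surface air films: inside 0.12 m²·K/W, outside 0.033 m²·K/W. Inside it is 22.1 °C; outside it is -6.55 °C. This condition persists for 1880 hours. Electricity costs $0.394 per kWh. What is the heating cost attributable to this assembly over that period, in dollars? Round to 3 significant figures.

0.0266/0.0291 = 0.9141
0.019/0.787 = 0.02414
R_total = 0.12 + 0.0211 + 5.21 + 0.9141 + 0.02414 + 0.033 = 6.322 m²·K/W
Q = 168 × (22.1 − (-6.55)) / 6.322 = 761.3 W
E = 761.3 W × 1880 h / 1000 = 1431 kWh
Cost = 1431 × 0.394 = $563.9

564 dollars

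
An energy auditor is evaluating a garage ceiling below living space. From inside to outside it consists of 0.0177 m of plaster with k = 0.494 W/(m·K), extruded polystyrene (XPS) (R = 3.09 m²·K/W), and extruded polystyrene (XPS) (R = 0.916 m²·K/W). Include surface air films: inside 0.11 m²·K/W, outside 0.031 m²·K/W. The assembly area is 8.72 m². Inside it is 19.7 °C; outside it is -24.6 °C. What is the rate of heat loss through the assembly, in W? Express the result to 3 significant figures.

92.4 W

0.0177/0.494 = 0.03583
R_total = 0.11 + 0.03583 + 3.09 + 0.916 + 0.031 = 4.183 m²·K/W
Q = A·ΔT/R = 8.72 × (19.7 − (-24.6)) / 4.183 = 92.35 W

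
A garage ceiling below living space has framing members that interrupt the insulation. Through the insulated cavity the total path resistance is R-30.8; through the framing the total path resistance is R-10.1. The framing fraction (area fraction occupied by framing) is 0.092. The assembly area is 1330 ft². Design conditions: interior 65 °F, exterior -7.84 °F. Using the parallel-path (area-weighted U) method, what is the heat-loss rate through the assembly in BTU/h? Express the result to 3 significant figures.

U_eff = 0.908/30.8 + 0.092/10.1 = 0.02948 + 0.009109 = 0.03859
R_eff = 1/U_eff = 25.91 ft²·°F·h/BTU
Q = 1330 × (65 − (-7.84)) / 25.91 = 3738 BTU/h

3740 BTU/h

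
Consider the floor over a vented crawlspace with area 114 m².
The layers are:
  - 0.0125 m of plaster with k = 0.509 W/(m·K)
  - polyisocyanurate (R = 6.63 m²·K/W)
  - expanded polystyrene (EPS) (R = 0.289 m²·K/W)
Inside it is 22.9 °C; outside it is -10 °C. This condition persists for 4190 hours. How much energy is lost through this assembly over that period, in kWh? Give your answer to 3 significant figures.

0.0125/0.509 = 0.02456
R_total = 0.02456 + 6.63 + 0.289 = 6.944 m²·K/W
Q = 114 × (22.9 − (-10)) / 6.944 = 540.2 W
E = 540.2 W × 4190 h / 1000 = 2263 kWh

2260 kWh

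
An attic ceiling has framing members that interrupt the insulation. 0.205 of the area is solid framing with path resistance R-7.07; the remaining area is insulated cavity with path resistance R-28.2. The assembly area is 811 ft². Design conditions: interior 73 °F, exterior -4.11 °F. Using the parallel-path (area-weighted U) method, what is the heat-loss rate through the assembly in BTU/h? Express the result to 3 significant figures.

3580 BTU/h

U_eff = 0.795/28.2 + 0.205/7.07 = 0.02819 + 0.029 = 0.05719
R_eff = 1/U_eff = 17.49 ft²·°F·h/BTU
Q = 811 × (73 − (-4.11)) / 17.49 = 3576 BTU/h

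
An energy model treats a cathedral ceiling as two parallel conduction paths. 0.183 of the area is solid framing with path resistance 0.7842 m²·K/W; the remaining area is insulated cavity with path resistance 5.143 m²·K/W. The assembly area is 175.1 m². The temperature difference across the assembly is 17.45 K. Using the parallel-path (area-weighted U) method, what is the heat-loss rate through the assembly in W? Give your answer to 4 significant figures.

U_eff = 0.817/5.143 + 0.183/0.7842 = 0.15886 + 0.23336 = 0.39222
R_eff = 1/U_eff = 2.5496 m²·K/W
Q = 175.1 × 17.45 / 2.5496 = 1198.4 W

1198 W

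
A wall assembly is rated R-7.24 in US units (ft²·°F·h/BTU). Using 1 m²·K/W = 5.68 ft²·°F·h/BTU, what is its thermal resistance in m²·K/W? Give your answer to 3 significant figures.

1.27 m²·K/W

R_SI = 7.24/5.68 = 1.275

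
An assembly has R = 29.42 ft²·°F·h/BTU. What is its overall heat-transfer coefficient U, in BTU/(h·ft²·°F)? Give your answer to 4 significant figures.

0.03399 BTU/(h·ft²·°F)

U = 1/R = 1/29.42 = 0.03399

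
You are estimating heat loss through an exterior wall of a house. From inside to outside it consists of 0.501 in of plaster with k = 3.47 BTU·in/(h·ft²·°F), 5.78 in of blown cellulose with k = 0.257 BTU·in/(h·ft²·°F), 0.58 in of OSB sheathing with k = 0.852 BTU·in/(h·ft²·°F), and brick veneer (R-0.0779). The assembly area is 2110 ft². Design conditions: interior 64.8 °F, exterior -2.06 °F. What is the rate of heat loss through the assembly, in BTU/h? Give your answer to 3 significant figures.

0.501/3.47 = 0.1444
5.78/0.257 = 22.49
0.58/0.852 = 0.6808
R_total = 0.1444 + 22.49 + 0.6808 + 0.0779 = 23.39 ft²·°F·h/BTU
Q = A·ΔT/R = 2110 × (64.8 − (-2.06)) / 23.39 = 6031 BTU/h

6030 BTU/h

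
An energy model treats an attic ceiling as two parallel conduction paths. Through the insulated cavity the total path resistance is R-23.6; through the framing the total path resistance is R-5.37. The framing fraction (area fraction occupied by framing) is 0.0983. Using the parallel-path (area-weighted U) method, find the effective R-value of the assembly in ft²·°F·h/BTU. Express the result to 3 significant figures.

17.7 ft²·°F·h/BTU

U_eff = 0.9017/23.6 + 0.0983/5.37 = 0.03821 + 0.01831 = 0.05651
R_eff = 1/U_eff = 17.7 ft²·°F·h/BTU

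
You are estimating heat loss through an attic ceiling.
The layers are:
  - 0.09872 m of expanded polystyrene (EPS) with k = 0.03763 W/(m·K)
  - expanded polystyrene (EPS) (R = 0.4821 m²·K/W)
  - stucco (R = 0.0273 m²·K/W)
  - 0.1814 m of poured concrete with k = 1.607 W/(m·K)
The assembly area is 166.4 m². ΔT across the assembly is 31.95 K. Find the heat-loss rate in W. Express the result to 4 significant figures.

1638 W

0.09872/0.03763 = 2.6234
0.1814/1.607 = 0.11288
R_total = 2.6234 + 0.4821 + 0.0273 + 0.11288 = 3.2457 m²·K/W
Q = A·ΔT/R = 166.4 × 31.95 / 3.2457 = 1638 W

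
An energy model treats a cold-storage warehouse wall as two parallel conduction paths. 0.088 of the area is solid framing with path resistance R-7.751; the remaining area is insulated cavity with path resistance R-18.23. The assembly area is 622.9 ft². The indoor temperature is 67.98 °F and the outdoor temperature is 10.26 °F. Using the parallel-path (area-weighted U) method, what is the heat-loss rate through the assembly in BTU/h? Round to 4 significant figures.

U_eff = 0.912/18.23 + 0.088/7.751 = 0.050027 + 0.011353 = 0.061381
R_eff = 1/U_eff = 16.292 ft²·°F·h/BTU
Q = 622.9 × (67.98 − 10.26) / 16.292 = 2206.9 BTU/h

2207 BTU/h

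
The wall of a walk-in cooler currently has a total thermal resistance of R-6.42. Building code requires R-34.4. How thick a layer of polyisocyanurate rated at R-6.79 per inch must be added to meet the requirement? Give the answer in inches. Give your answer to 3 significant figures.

4.12 in

ΔR = 34.4 − 6.42 = 27.98 ft²·°F·h/BTU
L = ΔR / (R/in) = 27.98/6.79 = 4.121 in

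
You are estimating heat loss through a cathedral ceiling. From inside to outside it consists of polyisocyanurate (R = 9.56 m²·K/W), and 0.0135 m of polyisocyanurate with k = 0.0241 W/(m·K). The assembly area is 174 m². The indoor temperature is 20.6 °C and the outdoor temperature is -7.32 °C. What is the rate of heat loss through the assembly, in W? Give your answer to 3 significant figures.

480 W

0.0135/0.0241 = 0.5602
R_total = 9.56 + 0.5602 = 10.12 m²·K/W
Q = A·ΔT/R = 174 × (20.6 − (-7.32)) / 10.12 = 480 W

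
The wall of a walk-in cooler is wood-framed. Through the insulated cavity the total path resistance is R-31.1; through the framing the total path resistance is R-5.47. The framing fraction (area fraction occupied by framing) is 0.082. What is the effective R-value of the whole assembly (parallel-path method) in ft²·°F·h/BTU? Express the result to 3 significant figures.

U_eff = 0.918/31.1 + 0.082/5.47 = 0.02952 + 0.01499 = 0.04451
R_eff = 1/U_eff = 22.47 ft²·°F·h/BTU

22.5 ft²·°F·h/BTU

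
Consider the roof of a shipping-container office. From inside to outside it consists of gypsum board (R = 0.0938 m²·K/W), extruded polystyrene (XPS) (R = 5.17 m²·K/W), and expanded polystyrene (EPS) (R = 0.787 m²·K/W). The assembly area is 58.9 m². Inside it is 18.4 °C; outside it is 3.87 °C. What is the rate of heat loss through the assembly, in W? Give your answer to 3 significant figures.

R_total = 0.0938 + 5.17 + 0.787 = 6.051 m²·K/W
Q = A·ΔT/R = 58.9 × (18.4 − 3.87) / 6.051 = 141.4 W

141 W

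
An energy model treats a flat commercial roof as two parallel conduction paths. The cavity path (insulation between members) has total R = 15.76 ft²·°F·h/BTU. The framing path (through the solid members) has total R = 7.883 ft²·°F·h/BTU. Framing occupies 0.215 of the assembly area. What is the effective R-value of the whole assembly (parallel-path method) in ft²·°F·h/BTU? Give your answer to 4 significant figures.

12.97 ft²·°F·h/BTU

U_eff = 0.785/15.76 + 0.215/7.883 = 0.04981 + 0.027274 = 0.077084
R_eff = 1/U_eff = 12.973 ft²·°F·h/BTU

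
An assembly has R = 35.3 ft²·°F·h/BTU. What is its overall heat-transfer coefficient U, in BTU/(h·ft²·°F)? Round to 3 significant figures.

U = 1/R = 1/35.3 = 0.02833

0.0283 BTU/(h·ft²·°F)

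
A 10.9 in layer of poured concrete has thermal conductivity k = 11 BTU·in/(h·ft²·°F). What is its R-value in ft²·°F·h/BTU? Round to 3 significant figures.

R = L/k = 10.9/11 = 0.9909 ft²·°F·h/BTU

0.991 ft²·°F·h/BTU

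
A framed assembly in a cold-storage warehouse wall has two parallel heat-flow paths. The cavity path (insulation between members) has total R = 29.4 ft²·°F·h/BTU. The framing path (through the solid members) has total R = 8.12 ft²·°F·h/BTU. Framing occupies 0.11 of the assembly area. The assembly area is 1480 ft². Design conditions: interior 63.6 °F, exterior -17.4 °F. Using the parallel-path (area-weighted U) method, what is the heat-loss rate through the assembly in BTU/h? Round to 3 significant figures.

U_eff = 0.89/29.4 + 0.11/8.12 = 0.03027 + 0.01355 = 0.04382
R_eff = 1/U_eff = 22.82 ft²·°F·h/BTU
Q = 1480 × (63.6 − (-17.4)) / 22.82 = 5253 BTU/h

5250 BTU/h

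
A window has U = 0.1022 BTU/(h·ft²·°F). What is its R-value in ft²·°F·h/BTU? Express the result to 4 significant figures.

9.785 ft²·°F·h/BTU

R = 1/U = 1/0.1022 = 9.7847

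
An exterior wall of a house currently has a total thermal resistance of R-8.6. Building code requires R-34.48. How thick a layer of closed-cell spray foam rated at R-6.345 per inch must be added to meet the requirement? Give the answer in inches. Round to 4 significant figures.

4.079 in

ΔR = 34.48 − 8.6 = 25.88 ft²·°F·h/BTU
L = ΔR / (R/in) = 25.88/6.345 = 4.0788 in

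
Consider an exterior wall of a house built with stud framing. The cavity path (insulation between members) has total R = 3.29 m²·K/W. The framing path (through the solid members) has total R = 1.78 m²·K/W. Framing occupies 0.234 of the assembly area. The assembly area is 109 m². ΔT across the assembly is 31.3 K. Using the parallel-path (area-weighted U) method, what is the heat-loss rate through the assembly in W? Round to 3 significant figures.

U_eff = 0.766/3.29 + 0.234/1.78 = 0.2328 + 0.1315 = 0.3643
R_eff = 1/U_eff = 2.745 m²·K/W
Q = 109 × 31.3 / 2.745 = 1243 W

1240 W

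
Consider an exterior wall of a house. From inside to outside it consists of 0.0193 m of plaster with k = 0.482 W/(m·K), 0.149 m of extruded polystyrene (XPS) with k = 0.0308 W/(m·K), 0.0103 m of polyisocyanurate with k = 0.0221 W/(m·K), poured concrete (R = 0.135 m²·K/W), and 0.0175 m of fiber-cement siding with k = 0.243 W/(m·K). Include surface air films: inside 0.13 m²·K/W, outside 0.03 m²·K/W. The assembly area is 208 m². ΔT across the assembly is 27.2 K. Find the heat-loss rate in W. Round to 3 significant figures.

991 W

0.0193/0.482 = 0.04004
0.149/0.0308 = 4.838
0.0103/0.0221 = 0.4661
0.0175/0.243 = 0.07202
R_total = 0.13 + 0.04004 + 4.838 + 0.4661 + 0.135 + 0.07202 + 0.03 = 5.711 m²·K/W
Q = A·ΔT/R = 208 × 27.2 / 5.711 = 990.7 W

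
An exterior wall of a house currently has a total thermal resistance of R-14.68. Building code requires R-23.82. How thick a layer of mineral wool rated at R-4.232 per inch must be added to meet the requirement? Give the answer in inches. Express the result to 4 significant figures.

ΔR = 23.82 − 14.68 = 9.14 ft²·°F·h/BTU
L = ΔR / (R/in) = 9.14/4.232 = 2.1597 in

2.160 in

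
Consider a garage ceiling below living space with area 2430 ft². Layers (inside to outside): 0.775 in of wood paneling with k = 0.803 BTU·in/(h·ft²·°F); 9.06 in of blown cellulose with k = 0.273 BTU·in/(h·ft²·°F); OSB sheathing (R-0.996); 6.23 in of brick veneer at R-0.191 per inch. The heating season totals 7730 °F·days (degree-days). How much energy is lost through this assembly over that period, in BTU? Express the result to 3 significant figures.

0.775/0.803 = 0.9651
9.06/0.273 = 33.19
6.23 × 0.191 = 1.19
R_total = 0.9651 + 33.19 + 0.996 + 1.19 = 36.34 ft²·°F·h/BTU
E = A × HDD × 24 / R = 2430 × 7730 × 24 / 36.34 = 12410000 BTU

12400000 BTU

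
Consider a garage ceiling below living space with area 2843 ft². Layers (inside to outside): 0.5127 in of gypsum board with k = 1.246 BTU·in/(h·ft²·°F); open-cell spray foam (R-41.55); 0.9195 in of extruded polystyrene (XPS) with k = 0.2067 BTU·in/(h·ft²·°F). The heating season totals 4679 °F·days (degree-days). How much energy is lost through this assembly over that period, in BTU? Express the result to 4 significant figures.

6879000 BTU

0.5127/1.246 = 0.41148
0.9195/0.2067 = 4.4485
R_total = 0.41148 + 41.55 + 4.4485 = 46.41 ft²·°F·h/BTU
E = A × HDD × 24 / R = 2843 × 4679 × 24 / 46.41 = 6879100 BTU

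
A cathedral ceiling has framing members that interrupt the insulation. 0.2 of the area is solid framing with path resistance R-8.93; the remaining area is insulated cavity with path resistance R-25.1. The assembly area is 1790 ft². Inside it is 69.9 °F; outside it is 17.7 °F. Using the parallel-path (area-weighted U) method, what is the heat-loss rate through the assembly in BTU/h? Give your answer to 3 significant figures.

5070 BTU/h

U_eff = 0.8/25.1 + 0.2/8.93 = 0.03187 + 0.0224 = 0.05427
R_eff = 1/U_eff = 18.43 ft²·°F·h/BTU
Q = 1790 × (69.9 − 17.7) / 18.43 = 5071 BTU/h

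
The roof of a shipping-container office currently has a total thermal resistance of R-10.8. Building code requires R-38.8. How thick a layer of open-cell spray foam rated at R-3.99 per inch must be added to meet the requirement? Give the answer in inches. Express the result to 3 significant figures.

7.02 in

ΔR = 38.8 − 10.8 = 28 ft²·°F·h/BTU
L = ΔR / (R/in) = 28/3.99 = 7.018 in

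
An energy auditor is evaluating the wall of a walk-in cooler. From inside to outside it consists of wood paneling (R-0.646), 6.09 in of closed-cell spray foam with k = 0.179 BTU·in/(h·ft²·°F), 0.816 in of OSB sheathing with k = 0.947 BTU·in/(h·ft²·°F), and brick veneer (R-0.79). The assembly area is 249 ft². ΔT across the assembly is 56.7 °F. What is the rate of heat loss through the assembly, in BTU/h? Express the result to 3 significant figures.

6.09/0.179 = 34.02
0.816/0.947 = 0.8617
R_total = 0.646 + 34.02 + 0.8617 + 0.79 = 36.32 ft²·°F·h/BTU
Q = A·ΔT/R = 249 × 56.7 / 36.32 = 388.7 BTU/h

389 BTU/h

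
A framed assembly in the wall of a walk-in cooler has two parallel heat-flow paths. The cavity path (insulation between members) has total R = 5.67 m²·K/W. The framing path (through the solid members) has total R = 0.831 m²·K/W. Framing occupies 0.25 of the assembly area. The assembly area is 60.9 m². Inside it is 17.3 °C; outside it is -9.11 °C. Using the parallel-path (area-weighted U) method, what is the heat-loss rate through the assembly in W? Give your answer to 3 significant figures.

697 W

U_eff = 0.75/5.67 + 0.25/0.831 = 0.1323 + 0.3008 = 0.4331
R_eff = 1/U_eff = 2.309 m²·K/W
Q = 60.9 × (17.3 − (-9.11)) / 2.309 = 696.6 W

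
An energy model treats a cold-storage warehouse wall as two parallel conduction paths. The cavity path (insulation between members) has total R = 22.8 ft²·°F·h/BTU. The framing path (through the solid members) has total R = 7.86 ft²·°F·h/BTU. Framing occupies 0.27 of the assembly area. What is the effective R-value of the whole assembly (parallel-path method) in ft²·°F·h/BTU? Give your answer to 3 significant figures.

U_eff = 0.73/22.8 + 0.27/7.86 = 0.03202 + 0.03435 = 0.06637
R_eff = 1/U_eff = 15.07 ft²·°F·h/BTU

15.1 ft²·°F·h/BTU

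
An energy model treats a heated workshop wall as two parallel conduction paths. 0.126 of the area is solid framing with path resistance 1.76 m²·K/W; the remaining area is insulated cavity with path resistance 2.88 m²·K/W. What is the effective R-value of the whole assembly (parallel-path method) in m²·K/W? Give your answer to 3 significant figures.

2.67 m²·K/W

U_eff = 0.874/2.88 + 0.126/1.76 = 0.3035 + 0.07159 = 0.3751
R_eff = 1/U_eff = 2.666 m²·K/W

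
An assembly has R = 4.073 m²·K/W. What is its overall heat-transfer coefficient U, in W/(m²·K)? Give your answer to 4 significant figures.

0.2455 W/(m²·K)

U = 1/R = 1/4.073 = 0.24552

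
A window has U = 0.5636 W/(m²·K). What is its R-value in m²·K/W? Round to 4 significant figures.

R = 1/U = 1/0.5636 = 1.7743

1.774 m²·K/W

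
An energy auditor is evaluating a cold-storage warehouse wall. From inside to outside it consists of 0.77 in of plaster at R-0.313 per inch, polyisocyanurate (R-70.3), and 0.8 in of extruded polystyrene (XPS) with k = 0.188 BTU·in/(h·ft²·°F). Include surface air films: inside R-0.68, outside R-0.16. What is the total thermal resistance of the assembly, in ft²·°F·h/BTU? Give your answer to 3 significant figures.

0.77 × 0.313 = 0.241
0.8/0.188 = 4.255
R_total = 0.68 + 0.241 + 70.3 + 4.255 + 0.16 = 75.64 ft²·°F·h/BTU

75.6 ft²·°F·h/BTU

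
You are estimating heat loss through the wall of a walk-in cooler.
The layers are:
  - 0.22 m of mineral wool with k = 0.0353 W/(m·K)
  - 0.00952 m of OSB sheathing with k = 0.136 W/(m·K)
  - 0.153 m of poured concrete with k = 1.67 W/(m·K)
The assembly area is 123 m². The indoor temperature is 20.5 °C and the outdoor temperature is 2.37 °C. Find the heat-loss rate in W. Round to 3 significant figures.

349 W

0.22/0.0353 = 6.232
0.00952/0.136 = 0.07
0.153/1.67 = 0.09162
R_total = 6.232 + 0.07 + 0.09162 = 6.394 m²·K/W
Q = A·ΔT/R = 123 × (20.5 − 2.37) / 6.394 = 348.8 W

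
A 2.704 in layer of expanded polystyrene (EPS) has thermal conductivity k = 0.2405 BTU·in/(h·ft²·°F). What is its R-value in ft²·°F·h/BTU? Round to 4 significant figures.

R = L/k = 2.704/0.2405 = 11.243 ft²·°F·h/BTU

11.24 ft²·°F·h/BTU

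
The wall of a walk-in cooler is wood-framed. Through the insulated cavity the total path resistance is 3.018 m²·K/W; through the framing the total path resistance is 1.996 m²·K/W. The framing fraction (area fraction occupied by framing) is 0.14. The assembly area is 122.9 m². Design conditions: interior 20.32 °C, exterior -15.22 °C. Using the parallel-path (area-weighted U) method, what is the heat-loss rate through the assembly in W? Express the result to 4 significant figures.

U_eff = 0.86/3.018 + 0.14/1.996 = 0.28496 + 0.07014 = 0.3551
R_eff = 1/U_eff = 2.8161 m²·K/W
Q = 122.9 × (20.32 − (-15.22)) / 2.8161 = 1551 W

1551 W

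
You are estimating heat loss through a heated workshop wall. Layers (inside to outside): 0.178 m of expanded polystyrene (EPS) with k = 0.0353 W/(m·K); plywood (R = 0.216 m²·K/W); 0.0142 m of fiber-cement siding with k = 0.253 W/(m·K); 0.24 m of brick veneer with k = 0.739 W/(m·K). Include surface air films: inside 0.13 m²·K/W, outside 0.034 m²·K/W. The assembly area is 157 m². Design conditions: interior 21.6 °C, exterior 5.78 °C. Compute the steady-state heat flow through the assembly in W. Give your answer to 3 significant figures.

428 W

0.178/0.0353 = 5.042
0.0142/0.253 = 0.05613
0.24/0.739 = 0.3248
R_total = 0.13 + 5.042 + 0.216 + 0.05613 + 0.3248 + 0.034 = 5.803 m²·K/W
Q = A·ΔT/R = 157 × (21.6 − 5.78) / 5.803 = 428 W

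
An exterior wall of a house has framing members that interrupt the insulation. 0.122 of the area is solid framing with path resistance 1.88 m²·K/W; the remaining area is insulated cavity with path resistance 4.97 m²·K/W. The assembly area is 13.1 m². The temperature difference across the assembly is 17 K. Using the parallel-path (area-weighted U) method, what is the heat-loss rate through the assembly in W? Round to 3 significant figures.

U_eff = 0.878/4.97 + 0.122/1.88 = 0.1767 + 0.06489 = 0.2416
R_eff = 1/U_eff = 4.14 m²·K/W
Q = 13.1 × 17 / 4.14 = 53.79 W

53.8 W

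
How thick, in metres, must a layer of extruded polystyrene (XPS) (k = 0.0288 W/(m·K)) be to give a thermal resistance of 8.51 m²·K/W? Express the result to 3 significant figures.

0.245 m

L = R·k = 8.51 × 0.0288 = 0.2451 m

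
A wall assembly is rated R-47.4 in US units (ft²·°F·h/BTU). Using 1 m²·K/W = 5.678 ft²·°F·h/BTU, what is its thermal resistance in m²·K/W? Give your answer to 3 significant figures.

R_SI = 47.4/5.678 = 8.348

8.35 m²·K/W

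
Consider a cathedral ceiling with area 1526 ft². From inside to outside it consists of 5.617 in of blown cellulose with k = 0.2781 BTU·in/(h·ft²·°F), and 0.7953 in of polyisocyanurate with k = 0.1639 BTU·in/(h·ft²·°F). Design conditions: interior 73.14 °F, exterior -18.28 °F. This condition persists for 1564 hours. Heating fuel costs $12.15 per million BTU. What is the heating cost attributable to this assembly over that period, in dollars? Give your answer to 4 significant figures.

105.8 dollars

5.617/0.2781 = 20.198
0.7953/0.1639 = 4.8523
R_total = 20.198 + 4.8523 = 25.05 ft²·°F·h/BTU
Q = 1526 × (73.14 − (-18.28)) / 25.05 = 5569.1 BTU/h
E = 5569.1 × 1564 = 8710100 BTU
Cost = 8710100/10⁶ × 12.15 = $105.83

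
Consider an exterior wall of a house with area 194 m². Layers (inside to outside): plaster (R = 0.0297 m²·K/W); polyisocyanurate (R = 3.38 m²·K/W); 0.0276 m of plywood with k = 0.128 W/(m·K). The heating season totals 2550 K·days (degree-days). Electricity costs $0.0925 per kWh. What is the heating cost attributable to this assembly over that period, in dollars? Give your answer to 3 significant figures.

303 dollars

0.0276/0.128 = 0.2156
R_total = 0.0297 + 3.38 + 0.2156 = 3.625 m²·K/W
E = A × HDD × 24 / R / 1000 = 194 × 2550 × 24 / 3.625 / 1000 = 3275 kWh
Cost = 3275 × 0.0925 = $302.9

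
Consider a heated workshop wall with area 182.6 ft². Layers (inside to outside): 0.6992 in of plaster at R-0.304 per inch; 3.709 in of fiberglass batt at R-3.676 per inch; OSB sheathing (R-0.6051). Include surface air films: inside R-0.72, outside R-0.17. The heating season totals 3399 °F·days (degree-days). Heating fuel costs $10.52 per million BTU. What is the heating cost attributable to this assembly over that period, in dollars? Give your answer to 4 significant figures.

0.6992 × 0.304 = 0.21256
3.709 × 3.676 = 13.634
R_total = 0.72 + 0.21256 + 13.634 + 0.6051 + 0.17 = 15.342 ft²·°F·h/BTU
E = A × HDD × 24 / R = 182.6 × 3399 × 24 / 15.342 = 970920 BTU
Cost = 970920/10⁶ × 10.52 = $10.214

10.21 dollars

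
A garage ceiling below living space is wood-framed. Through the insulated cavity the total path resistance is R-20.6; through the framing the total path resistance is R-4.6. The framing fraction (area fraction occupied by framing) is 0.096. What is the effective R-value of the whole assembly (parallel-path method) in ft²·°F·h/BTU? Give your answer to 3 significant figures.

15.4 ft²·°F·h/BTU

U_eff = 0.904/20.6 + 0.096/4.6 = 0.04388 + 0.02087 = 0.06475
R_eff = 1/U_eff = 15.44 ft²·°F·h/BTU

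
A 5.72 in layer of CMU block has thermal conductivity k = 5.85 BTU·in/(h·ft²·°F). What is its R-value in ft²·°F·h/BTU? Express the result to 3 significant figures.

R = L/k = 5.72/5.85 = 0.9778 ft²·°F·h/BTU

0.978 ft²·°F·h/BTU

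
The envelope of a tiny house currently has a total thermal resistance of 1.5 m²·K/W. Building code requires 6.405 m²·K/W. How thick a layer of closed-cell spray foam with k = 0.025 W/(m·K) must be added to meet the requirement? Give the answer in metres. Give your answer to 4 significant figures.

0.1226 m

ΔR = 6.405 − 1.5 = 4.905 m²·K/W
L = ΔR × k = 4.905 × 0.025 = 0.12263 m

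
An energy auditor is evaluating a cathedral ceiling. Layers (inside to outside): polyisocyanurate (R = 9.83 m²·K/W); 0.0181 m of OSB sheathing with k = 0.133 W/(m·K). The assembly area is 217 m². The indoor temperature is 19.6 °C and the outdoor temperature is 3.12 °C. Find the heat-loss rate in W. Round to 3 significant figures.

0.0181/0.133 = 0.1361
R_total = 9.83 + 0.1361 = 9.966 m²·K/W
Q = A·ΔT/R = 217 × (19.6 − 3.12) / 9.966 = 358.8 W

359 W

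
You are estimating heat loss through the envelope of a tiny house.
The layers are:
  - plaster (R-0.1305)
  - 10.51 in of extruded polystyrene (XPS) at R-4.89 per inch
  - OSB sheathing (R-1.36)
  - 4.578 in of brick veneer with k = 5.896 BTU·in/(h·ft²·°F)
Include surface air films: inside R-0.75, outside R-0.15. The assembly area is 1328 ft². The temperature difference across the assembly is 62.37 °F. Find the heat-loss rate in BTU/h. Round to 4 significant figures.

1518 BTU/h

10.51 × 4.89 = 51.394
4.578/5.896 = 0.77646
R_total = 0.75 + 0.1305 + 51.394 + 1.36 + 0.77646 + 0.15 = 54.561 ft²·°F·h/BTU
Q = A·ΔT/R = 1328 × 62.37 / 54.561 = 1518.1 BTU/h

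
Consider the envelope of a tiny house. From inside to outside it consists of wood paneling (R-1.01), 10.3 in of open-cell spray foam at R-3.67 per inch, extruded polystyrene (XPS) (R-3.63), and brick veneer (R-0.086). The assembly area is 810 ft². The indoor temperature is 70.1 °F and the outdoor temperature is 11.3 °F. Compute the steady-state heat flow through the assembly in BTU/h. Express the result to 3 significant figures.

10.3 × 3.67 = 37.8
R_total = 1.01 + 37.8 + 3.63 + 0.086 = 42.53 ft²·°F·h/BTU
Q = A·ΔT/R = 810 × (70.1 − 11.3) / 42.53 = 1120 BTU/h

1120 BTU/h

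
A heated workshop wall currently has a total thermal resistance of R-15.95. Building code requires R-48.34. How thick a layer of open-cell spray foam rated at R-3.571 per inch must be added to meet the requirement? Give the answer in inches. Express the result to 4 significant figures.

ΔR = 48.34 − 15.95 = 32.39 ft²·°F·h/BTU
L = ΔR / (R/in) = 32.39/3.571 = 9.0703 in

9.070 in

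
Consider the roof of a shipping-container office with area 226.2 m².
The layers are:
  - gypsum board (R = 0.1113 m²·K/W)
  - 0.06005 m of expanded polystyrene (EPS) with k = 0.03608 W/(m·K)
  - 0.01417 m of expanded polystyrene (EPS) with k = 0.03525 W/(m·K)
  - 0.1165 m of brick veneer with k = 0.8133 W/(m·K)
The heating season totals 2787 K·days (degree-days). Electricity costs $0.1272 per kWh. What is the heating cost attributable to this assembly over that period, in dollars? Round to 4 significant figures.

829.2 dollars

0.06005/0.03608 = 1.6644
0.01417/0.03525 = 0.40199
0.1165/0.8133 = 0.14324
R_total = 0.1113 + 1.6644 + 0.40199 + 0.14324 = 2.3209 m²·K/W
E = A × HDD × 24 / R / 1000 = 226.2 × 2787 × 24 / 2.3209 / 1000 = 6519.1 kWh
Cost = 6519.1 × 0.1272 = $829.23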